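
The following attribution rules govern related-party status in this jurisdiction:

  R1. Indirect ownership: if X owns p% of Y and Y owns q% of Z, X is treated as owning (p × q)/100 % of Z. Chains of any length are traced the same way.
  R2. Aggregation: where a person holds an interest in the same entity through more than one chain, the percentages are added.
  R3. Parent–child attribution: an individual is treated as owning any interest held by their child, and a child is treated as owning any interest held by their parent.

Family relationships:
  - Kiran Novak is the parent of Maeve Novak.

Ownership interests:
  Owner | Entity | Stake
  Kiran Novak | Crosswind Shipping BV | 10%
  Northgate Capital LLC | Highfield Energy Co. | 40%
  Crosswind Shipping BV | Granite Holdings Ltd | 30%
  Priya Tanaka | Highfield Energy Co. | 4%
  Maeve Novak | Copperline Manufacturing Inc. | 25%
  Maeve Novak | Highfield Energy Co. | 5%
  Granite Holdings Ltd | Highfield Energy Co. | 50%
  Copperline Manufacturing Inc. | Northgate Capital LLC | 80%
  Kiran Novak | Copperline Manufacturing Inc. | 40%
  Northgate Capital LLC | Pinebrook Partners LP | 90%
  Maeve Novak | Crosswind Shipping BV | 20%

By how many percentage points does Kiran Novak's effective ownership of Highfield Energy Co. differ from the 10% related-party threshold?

20.3

By parent–child attribution (R3), Kiran Novak is treated as also owning Maeve Novak's interest in Crosswind Shipping BV, giving 10% + 20% = 30%.
By parent–child attribution (R3), Kiran Novak is treated as also owning Maeve Novak's interest in Copperline Manufacturing Inc, giving 40% + 25% = 65%.
By parent–child attribution (R3), Kiran Novak is treated as owning Maeve Novak's 5% interest in Highfield Energy Co.
Chain via Crosswind Shipping BV → Granite Holdings Ltd (R1): 30% × 30% × 50% = 4.5% of Highfield Energy Co.
Chain via Copperline Manufacturing Inc. → Northgate Capital LLC (R1): 65% × 80% × 40% = 20.8% of Highfield Energy Co.
Direct interest in Highfield Energy Co: 5%.
Aggregating (R2): 4.5% + 20.8% + 5% = 30.3%.
30.3% exceeds the 10% threshold by 20.3 percentage points.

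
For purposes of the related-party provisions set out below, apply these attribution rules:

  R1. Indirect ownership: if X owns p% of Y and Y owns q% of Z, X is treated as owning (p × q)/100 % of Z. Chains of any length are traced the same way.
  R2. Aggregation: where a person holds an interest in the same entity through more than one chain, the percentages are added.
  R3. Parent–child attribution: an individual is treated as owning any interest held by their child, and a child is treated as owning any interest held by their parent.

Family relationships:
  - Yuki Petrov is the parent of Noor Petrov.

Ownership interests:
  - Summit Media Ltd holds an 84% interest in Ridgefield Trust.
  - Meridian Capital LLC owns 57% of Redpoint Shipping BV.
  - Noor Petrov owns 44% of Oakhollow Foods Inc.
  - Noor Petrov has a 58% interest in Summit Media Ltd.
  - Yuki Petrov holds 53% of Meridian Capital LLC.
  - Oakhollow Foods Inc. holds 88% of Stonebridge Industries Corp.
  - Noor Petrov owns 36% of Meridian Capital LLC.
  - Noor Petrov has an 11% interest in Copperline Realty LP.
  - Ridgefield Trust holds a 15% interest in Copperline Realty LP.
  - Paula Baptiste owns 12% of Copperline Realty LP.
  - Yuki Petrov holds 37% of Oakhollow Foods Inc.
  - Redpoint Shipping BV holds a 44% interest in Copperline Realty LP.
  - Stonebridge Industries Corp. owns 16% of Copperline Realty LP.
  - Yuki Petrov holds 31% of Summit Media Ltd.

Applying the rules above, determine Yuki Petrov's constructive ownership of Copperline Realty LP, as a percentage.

By parent–child attribution (R3), Yuki Petrov is treated as also owning Noor Petrov's interest in Summit Media Ltd, giving 31% + 58% = 89%.
By parent–child attribution (R3), Yuki Petrov is treated as also owning Noor Petrov's interest in Oakhollow Foods Inc, giving 37% + 44% = 81%.
By parent–child attribution (R3), Yuki Petrov is treated as also owning Noor Petrov's interest in Meridian Capital LLC, giving 53% + 36% = 89%.
By parent–child attribution (R3), Yuki Petrov is treated as owning Noor Petrov's 11% interest in Copperline Realty LP.
Chain via Summit Media Ltd → Ridgefield Trust (R1): 89% × 84% × 15% = 11.214% of Copperline Realty LP.
Chain via Oakhollow Foods Inc. → Stonebridge Industries Corp. (R1): 81% × 88% × 16% = 11.4048% of Copperline Realty LP.
Chain via Meridian Capital LLC → Redpoint Shipping BV (R1): 89% × 57% × 44% = 22.3212% of Copperline Realty LP.
Direct interest in Copperline Realty LP: 11%.
Aggregating (R2): 11.214% + 11.4048% + 22.3212% + 11% = 55.94%.

55.94%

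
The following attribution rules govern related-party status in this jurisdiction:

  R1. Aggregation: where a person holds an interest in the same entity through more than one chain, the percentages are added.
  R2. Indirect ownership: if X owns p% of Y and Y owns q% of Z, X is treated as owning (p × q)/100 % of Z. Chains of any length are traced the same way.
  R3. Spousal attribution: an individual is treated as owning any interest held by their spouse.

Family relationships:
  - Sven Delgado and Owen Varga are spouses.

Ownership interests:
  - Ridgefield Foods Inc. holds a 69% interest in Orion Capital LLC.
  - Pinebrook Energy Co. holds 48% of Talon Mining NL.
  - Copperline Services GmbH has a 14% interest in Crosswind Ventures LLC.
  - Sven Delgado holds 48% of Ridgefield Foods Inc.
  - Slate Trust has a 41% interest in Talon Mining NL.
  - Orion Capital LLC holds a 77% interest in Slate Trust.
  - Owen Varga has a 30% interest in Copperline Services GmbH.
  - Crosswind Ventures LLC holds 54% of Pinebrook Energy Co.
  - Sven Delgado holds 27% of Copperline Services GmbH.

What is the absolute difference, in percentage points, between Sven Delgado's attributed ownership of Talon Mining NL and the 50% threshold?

37.4756

By spousal attribution (R3), Sven Delgado is treated as also owning Owen Varga's interest in Copperline Services GmbH, giving 27% + 30% = 57%.
Chain via Ridgefield Foods Inc. → Orion Capital LLC → Slate Trust (R2): 48% × 69% × 77% × 41% = 10.455984% of Talon Mining NL.
Chain via Copperline Services GmbH → Crosswind Ventures LLC → Pinebrook Energy Co. (R2): 57% × 14% × 54% × 48% = 2.068416% of Talon Mining NL.
Aggregating (R1): 10.455984% + 2.068416% = 12.5244%.
12.5244% falls short of the 50% threshold by 37.4756 percentage points.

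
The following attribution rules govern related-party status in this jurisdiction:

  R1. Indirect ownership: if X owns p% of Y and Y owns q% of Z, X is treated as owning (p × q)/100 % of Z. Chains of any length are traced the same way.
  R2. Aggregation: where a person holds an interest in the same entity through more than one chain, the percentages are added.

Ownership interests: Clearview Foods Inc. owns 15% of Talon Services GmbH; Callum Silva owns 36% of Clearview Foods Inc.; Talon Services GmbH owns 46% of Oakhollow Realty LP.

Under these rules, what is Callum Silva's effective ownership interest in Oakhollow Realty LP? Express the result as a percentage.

2.484%

Chain via Clearview Foods Inc. → Talon Services GmbH (R1): 36% × 15% × 46% = 2.484% of Oakhollow Realty LP.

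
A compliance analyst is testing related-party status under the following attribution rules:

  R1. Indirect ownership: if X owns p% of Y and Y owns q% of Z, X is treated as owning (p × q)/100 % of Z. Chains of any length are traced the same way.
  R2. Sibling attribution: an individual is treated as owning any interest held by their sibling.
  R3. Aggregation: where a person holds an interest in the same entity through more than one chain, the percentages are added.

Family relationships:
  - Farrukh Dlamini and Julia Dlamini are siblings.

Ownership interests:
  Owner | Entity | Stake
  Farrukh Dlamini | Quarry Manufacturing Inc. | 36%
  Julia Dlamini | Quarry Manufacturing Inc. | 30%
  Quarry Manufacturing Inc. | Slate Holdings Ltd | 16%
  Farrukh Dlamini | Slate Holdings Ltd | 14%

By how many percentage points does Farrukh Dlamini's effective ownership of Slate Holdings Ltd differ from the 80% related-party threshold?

By sibling attribution (R2), Farrukh Dlamini is treated as also owning Julia Dlamini's interest in Quarry Manufacturing Inc, giving 36% + 30% = 66%.
Chain via Quarry Manufacturing Inc. (R1): 66% × 16% = 10.56% of Slate Holdings Ltd.
Direct interest in Slate Holdings Ltd: 14%.
Aggregating (R3): 10.56% + 14% = 24.56%.
24.56% falls short of the 80% threshold by 55.44 percentage points.

55.44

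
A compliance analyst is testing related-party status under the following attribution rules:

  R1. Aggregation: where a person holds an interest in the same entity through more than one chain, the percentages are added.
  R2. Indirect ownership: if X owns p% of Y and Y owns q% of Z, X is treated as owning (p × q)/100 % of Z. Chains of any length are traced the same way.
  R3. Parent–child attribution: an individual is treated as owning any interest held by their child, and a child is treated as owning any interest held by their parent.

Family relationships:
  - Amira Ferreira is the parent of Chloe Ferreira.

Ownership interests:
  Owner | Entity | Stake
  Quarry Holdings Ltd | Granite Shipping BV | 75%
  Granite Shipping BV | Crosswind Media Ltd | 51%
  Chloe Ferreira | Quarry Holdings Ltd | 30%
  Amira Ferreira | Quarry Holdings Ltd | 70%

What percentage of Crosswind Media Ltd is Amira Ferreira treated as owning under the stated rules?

38.25%

By parent–child attribution (R3), Amira Ferreira is treated as also owning Chloe Ferreira's interest in Quarry Holdings Ltd, giving 70% + 30% = 100%.
Chain via Quarry Holdings Ltd → Granite Shipping BV (R2): 100% × 75% × 51% = 38.25% of Crosswind Media Ltd.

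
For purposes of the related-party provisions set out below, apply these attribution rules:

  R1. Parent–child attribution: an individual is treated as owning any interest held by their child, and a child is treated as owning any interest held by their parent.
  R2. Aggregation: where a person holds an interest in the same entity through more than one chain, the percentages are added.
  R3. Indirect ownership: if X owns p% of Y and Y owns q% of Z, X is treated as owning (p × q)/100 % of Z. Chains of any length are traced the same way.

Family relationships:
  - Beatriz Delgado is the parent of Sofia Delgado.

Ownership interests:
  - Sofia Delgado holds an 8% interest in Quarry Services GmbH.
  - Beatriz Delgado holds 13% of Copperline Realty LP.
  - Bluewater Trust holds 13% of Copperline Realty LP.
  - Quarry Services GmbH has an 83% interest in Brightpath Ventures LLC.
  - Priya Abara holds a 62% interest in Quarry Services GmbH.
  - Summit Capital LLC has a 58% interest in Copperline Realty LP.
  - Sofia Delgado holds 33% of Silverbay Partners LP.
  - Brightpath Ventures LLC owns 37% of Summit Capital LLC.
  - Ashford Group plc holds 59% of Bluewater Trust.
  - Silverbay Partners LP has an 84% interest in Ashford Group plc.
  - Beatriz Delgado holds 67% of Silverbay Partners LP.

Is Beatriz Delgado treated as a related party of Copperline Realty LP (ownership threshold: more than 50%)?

No

By parent–child attribution (R1), Beatriz Delgado is treated as also owning Sofia Delgado's interest in Silverbay Partners LP, giving 67% + 33% = 100%.
By parent–child attribution (R1), Beatriz Delgado is treated as owning Sofia Delgado's 8% interest in Quarry Services GmbH.
Chain via Silverbay Partners LP → Ashford Group plc → Bluewater Trust (R3): 100% × 84% × 59% × 13% = 6.4428% of Copperline Realty LP.
Direct interest in Copperline Realty LP: 13%.
Chain via Quarry Services GmbH → Brightpath Ventures LLC → Summit Capital LLC (R3): 8% × 83% × 37% × 58% = 1.424944% of Copperline Realty LP.
Aggregating (R2): 6.4428% + 13% + 1.424944% = 20.867744%.
20.867744% does not exceed the 50% threshold, so Beatriz is not a related party to Copperline Realty LP.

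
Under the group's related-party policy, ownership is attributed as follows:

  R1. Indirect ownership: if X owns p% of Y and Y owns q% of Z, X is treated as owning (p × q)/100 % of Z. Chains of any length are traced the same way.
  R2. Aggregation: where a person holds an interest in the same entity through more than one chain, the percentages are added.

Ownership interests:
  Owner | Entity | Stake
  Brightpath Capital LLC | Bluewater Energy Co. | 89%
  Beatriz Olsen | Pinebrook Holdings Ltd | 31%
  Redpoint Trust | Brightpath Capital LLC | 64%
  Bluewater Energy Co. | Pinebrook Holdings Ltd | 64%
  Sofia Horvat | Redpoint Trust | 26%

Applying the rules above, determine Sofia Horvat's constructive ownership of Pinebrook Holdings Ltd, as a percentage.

Chain via Redpoint Trust → Brightpath Capital LLC → Bluewater Energy Co. (R1): 26% × 64% × 89% × 64% = 9.478144% of Pinebrook Holdings Ltd.

9.478144%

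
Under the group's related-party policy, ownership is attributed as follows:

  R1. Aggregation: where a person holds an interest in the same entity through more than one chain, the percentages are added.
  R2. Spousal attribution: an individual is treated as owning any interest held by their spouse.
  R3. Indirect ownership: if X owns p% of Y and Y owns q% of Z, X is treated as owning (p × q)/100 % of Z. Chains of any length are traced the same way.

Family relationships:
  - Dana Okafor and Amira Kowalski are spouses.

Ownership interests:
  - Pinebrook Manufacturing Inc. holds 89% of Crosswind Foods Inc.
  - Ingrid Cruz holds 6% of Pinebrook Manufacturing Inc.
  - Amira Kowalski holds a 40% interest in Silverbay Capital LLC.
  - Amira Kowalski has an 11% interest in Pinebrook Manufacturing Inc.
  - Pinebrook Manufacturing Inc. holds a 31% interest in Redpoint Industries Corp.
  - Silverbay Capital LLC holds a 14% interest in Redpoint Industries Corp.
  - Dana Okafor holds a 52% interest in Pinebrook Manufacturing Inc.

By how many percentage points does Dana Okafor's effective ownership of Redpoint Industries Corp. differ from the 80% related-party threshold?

By spousal attribution (R2), Dana Okafor is treated as also owning Amira Kowalski's interest in Pinebrook Manufacturing Inc, giving 52% + 11% = 63%.
By spousal attribution (R2), Dana Okafor is treated as owning Amira Kowalski's 40% interest in Silverbay Capital LLC.
Chain via Pinebrook Manufacturing Inc. (R3): 63% × 31% = 19.53% of Redpoint Industries Corp.
Chain via Silverbay Capital LLC (R3): 40% × 14% = 5.6% of Redpoint Industries Corp.
Aggregating (R1): 19.53% + 5.6% = 25.13%.
25.13% falls short of the 80% threshold by 54.87 percentage points.

54.87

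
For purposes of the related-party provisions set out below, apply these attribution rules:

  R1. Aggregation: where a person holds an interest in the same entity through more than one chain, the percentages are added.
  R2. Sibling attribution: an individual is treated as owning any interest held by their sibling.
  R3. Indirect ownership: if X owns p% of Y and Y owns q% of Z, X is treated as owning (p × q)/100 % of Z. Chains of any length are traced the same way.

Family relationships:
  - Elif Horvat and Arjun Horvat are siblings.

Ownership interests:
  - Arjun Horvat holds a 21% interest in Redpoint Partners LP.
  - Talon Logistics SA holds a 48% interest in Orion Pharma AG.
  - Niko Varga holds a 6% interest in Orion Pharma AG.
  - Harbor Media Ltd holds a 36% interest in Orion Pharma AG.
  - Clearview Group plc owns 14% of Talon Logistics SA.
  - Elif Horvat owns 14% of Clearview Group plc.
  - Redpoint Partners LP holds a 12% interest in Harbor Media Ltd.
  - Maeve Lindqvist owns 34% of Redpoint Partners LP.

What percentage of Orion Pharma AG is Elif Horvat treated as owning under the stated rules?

By sibling attribution (R2), Elif Horvat is treated as owning Arjun Horvat's 21% interest in Redpoint Partners LP.
Chain via Clearview Group plc → Talon Logistics SA (R3): 14% × 14% × 48% = 0.9408% of Orion Pharma AG.
Chain via Redpoint Partners LP → Harbor Media Ltd (R3): 21% × 12% × 36% = 0.9072% of Orion Pharma AG.
Aggregating (R1): 0.9408% + 0.9072% = 1.848%.

1.848%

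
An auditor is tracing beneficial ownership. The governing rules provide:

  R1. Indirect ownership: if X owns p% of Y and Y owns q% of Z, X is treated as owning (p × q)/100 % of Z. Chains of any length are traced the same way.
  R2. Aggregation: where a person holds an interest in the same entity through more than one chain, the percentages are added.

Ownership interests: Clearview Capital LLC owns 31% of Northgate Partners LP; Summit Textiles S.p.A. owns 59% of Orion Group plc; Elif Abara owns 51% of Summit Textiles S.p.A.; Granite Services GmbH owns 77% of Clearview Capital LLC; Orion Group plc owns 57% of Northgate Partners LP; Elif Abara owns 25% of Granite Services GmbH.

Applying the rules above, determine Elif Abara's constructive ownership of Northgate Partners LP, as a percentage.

Chain via Granite Services GmbH → Clearview Capital LLC (R1): 25% × 77% × 31% = 5.9675% of Northgate Partners LP.
Chain via Summit Textiles S.p.A. → Orion Group plc (R1): 51% × 59% × 57% = 17.1513% of Northgate Partners LP.
Aggregating (R2): 5.9675% + 17.1513% = 23.1188%.

23.1188%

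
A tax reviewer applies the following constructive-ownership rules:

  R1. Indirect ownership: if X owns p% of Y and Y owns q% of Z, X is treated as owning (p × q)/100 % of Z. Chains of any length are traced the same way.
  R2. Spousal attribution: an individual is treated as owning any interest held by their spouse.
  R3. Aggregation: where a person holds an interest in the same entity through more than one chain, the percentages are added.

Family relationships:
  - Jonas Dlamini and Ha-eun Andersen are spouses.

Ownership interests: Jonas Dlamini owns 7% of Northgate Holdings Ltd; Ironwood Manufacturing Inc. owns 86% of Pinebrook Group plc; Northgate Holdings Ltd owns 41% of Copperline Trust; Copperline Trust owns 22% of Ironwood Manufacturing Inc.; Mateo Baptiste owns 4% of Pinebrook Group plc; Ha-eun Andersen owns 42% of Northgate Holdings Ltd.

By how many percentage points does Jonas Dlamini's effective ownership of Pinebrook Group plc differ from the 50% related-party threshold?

By spousal attribution (R2), Jonas Dlamini is treated as also owning Ha-eun Andersen's interest in Northgate Holdings Ltd, giving 7% + 42% = 49%.
Chain via Northgate Holdings Ltd → Copperline Trust → Ironwood Manufacturing Inc. (R1): 49% × 41% × 22% × 86% = 3.801028% of Pinebrook Group plc.
3.801028% falls short of the 50% threshold by 46.198972 percentage points.

46.198972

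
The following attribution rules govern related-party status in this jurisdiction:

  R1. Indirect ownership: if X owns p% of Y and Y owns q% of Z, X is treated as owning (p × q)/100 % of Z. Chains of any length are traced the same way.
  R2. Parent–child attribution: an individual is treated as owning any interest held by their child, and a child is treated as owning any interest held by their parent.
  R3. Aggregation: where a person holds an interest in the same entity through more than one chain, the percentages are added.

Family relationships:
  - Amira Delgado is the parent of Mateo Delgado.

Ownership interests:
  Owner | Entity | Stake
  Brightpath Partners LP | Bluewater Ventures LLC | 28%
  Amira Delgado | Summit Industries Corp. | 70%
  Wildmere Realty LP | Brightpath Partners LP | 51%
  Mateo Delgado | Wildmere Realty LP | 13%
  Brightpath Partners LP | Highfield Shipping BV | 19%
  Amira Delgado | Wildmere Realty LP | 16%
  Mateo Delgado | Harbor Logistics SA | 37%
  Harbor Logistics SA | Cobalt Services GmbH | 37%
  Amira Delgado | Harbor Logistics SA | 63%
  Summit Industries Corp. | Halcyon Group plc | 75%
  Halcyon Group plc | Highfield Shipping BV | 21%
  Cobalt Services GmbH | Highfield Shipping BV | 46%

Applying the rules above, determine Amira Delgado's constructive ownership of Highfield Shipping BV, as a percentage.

By parent–child attribution (R2), Amira Delgado is treated as also owning Mateo Delgado's interest in Wildmere Realty LP, giving 16% + 13% = 29%.
By parent–child attribution (R2), Amira Delgado is treated as also owning Mateo Delgado's interest in Harbor Logistics SA, giving 63% + 37% = 100%.
Chain via Wildmere Realty LP → Brightpath Partners LP (R1): 29% × 51% × 19% = 2.8101% of Highfield Shipping BV.
Chain via Harbor Logistics SA → Cobalt Services GmbH (R1): 100% × 37% × 46% = 17.02% of Highfield Shipping BV.
Chain via Summit Industries Corp. → Halcyon Group plc (R1): 70% × 75% × 21% = 11.025% of Highfield Shipping BV.
Aggregating (R3): 2.8101% + 17.02% + 11.025% = 30.8551%.

30.8551%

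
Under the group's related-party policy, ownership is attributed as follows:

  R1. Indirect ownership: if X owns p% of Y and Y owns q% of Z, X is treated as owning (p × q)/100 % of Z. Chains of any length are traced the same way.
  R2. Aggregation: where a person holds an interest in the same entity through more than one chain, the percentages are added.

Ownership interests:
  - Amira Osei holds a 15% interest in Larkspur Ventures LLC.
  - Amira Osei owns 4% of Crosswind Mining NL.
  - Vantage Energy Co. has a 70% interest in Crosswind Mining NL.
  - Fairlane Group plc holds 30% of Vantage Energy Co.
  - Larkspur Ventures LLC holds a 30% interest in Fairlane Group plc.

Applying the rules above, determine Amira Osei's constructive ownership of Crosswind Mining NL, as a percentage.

4.945%

Chain via Larkspur Ventures LLC → Fairlane Group plc → Vantage Energy Co. (R1): 15% × 30% × 30% × 70% = 0.945% of Crosswind Mining NL.
Direct interest in Crosswind Mining NL: 4%.
Aggregating (R2): 0.945% + 4% = 4.945%.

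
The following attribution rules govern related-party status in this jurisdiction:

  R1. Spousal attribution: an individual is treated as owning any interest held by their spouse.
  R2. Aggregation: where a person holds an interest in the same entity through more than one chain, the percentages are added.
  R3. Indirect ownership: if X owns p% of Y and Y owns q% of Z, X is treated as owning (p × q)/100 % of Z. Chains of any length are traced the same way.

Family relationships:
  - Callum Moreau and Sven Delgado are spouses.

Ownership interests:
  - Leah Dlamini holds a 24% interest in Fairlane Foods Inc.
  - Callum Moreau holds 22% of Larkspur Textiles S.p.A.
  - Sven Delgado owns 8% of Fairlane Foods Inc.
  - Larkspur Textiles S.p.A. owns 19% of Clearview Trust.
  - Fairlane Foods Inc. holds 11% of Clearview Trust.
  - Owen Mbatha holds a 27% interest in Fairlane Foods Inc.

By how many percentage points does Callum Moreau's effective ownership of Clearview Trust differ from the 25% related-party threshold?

By spousal attribution (R1), Callum Moreau is treated as owning Sven Delgado's 8% interest in Fairlane Foods Inc.
Chain via Larkspur Textiles S.p.A. (R3): 22% × 19% = 4.18% of Clearview Trust.
Chain via Fairlane Foods Inc. (R3): 8% × 11% = 0.88% of Clearview Trust.
Aggregating (R2): 4.18% + 0.88% = 5.06%.
5.06% falls short of the 25% threshold by 19.94 percentage points.

19.94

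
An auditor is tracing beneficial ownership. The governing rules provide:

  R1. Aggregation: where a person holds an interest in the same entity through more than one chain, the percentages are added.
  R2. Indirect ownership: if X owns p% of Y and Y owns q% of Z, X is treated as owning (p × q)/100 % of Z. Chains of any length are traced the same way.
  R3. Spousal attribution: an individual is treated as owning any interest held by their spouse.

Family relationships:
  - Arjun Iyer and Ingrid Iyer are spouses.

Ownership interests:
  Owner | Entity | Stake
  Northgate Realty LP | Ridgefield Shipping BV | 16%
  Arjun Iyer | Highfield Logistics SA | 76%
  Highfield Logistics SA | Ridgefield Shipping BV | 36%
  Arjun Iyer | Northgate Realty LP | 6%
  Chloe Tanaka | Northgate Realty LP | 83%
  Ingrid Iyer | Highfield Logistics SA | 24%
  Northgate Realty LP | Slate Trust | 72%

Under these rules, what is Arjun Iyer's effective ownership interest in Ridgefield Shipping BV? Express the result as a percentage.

By spousal attribution (R3), Arjun Iyer is treated as also owning Ingrid Iyer's interest in Highfield Logistics SA, giving 76% + 24% = 100%.
Chain via Highfield Logistics SA (R2): 100% × 36% = 36% of Ridgefield Shipping BV.
Chain via Northgate Realty LP (R2): 6% × 16% = 0.96% of Ridgefield Shipping BV.
Aggregating (R1): 36% + 0.96% = 36.96%.

36.96%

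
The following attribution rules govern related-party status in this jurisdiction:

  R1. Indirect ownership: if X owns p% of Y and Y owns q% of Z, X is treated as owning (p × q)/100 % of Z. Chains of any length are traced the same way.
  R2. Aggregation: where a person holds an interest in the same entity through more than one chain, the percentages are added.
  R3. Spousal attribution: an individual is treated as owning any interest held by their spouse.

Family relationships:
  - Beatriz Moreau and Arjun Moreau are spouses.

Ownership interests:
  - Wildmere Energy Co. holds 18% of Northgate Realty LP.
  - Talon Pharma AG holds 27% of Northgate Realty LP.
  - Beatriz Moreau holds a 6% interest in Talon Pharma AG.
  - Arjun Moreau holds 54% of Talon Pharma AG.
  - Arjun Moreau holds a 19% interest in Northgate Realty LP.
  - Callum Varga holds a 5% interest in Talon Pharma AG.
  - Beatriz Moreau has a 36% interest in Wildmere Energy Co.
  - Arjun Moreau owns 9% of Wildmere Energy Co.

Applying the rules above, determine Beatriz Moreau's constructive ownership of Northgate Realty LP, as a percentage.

43.3%

By spousal attribution (R3), Beatriz Moreau is treated as also owning Arjun Moreau's interest in Wildmere Energy Co, giving 36% + 9% = 45%.
By spousal attribution (R3), Beatriz Moreau is treated as also owning Arjun Moreau's interest in Talon Pharma AG, giving 6% + 54% = 60%.
By spousal attribution (R3), Beatriz Moreau is treated as owning Arjun Moreau's 19% interest in Northgate Realty LP.
Chain via Wildmere Energy Co. (R1): 45% × 18% = 8.1% of Northgate Realty LP.
Chain via Talon Pharma AG (R1): 60% × 27% = 16.2% of Northgate Realty LP.
Direct interest in Northgate Realty LP: 19%.
Aggregating (R2): 8.1% + 16.2% + 19% = 43.3%.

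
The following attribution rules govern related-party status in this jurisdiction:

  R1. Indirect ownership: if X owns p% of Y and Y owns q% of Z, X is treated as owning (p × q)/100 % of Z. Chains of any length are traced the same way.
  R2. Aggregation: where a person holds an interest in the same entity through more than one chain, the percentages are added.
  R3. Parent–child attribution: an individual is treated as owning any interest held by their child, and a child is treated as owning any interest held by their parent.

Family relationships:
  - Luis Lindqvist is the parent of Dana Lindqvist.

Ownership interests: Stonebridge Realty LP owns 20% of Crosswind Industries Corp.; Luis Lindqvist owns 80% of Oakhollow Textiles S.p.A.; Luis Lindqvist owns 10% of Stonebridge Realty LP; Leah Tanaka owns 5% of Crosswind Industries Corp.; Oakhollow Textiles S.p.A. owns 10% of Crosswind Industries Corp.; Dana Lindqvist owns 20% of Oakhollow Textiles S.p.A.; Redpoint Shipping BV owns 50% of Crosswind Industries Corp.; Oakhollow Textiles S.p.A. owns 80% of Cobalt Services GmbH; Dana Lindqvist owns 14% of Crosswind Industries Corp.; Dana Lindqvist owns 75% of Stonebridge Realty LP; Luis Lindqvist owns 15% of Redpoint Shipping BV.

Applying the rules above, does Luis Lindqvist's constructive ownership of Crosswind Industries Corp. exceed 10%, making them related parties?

Yes

By parent–child attribution (R3), Luis Lindqvist is treated as also owning Dana Lindqvist's interest in Stonebridge Realty LP, giving 10% + 75% = 85%.
By parent–child attribution (R3), Luis Lindqvist is treated as also owning Dana Lindqvist's interest in Oakhollow Textiles S.p.A, giving 80% + 20% = 100%.
By parent–child attribution (R3), Luis Lindqvist is treated as owning Dana Lindqvist's 14% interest in Crosswind Industries Corp.
Chain via Stonebridge Realty LP (R1): 85% × 20% = 17% of Crosswind Industries Corp.
Chain via Oakhollow Textiles S.p.A. (R1): 100% × 10% = 10% of Crosswind Industries Corp.
Chain via Redpoint Shipping BV (R1): 15% × 50% = 7.5% of Crosswind Industries Corp.
Direct interest in Crosswind Industries Corp: 14%.
Aggregating (R2): 17% + 10% + 7.5% + 14% = 48.5%.
48.5% exceeds the 10% threshold, so Luis is a related party to Crosswind Industries Corp.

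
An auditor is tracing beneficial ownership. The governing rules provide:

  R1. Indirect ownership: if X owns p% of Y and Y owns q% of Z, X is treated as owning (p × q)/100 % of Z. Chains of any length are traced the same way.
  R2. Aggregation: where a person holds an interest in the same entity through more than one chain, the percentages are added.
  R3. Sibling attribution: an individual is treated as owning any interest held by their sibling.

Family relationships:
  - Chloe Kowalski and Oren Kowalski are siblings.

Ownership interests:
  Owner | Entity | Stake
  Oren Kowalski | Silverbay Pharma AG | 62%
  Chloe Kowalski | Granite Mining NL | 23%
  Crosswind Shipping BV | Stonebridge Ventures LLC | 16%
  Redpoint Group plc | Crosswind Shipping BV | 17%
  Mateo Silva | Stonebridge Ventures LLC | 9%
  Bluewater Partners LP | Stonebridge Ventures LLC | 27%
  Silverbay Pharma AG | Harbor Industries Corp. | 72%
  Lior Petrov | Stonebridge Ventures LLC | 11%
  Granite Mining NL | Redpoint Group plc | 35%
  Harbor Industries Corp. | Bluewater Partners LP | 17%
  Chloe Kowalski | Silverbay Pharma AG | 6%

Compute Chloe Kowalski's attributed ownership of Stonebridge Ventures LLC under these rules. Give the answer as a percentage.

By sibling attribution (R3), Chloe Kowalski is treated as also owning Oren Kowalski's interest in Silverbay Pharma AG, giving 6% + 62% = 68%.
Chain via Silverbay Pharma AG → Harbor Industries Corp. → Bluewater Partners LP (R1): 68% × 72% × 17% × 27% = 2.247264% of Stonebridge Ventures LLC.
Chain via Granite Mining NL → Redpoint Group plc → Crosswind Shipping BV (R1): 23% × 35% × 17% × 16% = 0.21896% of Stonebridge Ventures LLC.
Aggregating (R2): 2.247264% + 0.21896% = 2.466224%.

2.466224%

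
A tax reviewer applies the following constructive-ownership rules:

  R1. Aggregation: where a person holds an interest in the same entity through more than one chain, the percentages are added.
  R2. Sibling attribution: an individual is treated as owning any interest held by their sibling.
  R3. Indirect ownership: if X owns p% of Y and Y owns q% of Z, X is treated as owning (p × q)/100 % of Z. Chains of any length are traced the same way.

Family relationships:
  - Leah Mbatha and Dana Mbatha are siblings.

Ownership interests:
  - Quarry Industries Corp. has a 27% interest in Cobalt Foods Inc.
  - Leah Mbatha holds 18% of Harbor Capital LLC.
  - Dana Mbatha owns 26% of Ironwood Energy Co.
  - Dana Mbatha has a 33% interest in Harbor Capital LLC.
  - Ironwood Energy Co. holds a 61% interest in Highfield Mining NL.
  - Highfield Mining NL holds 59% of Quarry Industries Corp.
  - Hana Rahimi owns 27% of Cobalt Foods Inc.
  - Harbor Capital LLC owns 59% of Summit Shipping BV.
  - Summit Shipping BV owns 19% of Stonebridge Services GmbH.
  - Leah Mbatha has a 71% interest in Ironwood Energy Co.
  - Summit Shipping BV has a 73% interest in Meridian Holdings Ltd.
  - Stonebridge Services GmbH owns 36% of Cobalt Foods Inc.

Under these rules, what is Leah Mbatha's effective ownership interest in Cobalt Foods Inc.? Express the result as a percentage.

11.483937%

By sibling attribution (R2), Leah Mbatha is treated as also owning Dana Mbatha's interest in Harbor Capital LLC, giving 18% + 33% = 51%.
By sibling attribution (R2), Leah Mbatha is treated as also owning Dana Mbatha's interest in Ironwood Energy Co, giving 71% + 26% = 97%.
Chain via Harbor Capital LLC → Summit Shipping BV → Stonebridge Services GmbH (R3): 51% × 59% × 19% × 36% = 2.058156% of Cobalt Foods Inc.
Chain via Ironwood Energy Co. → Highfield Mining NL → Quarry Industries Corp. (R3): 97% × 61% × 59% × 27% = 9.425781% of Cobalt Foods Inc.
Aggregating (R1): 2.058156% + 9.425781% = 11.483937%.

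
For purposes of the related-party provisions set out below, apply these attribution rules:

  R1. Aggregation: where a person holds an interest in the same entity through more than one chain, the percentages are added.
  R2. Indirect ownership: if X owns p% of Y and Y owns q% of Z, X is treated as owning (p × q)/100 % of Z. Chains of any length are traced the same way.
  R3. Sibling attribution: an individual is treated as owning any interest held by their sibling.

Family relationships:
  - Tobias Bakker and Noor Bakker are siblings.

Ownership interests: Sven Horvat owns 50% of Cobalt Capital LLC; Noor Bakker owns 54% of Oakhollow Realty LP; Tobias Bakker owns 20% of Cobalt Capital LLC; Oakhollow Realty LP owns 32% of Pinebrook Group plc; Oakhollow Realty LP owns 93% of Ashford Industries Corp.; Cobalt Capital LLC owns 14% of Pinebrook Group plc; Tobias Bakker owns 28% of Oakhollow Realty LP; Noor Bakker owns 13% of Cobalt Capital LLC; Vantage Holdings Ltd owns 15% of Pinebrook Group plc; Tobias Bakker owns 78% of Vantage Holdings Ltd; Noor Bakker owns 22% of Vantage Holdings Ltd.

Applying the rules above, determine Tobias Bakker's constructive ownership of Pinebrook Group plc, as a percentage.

45.86%

By sibling attribution (R3), Tobias Bakker is treated as also owning Noor Bakker's interest in Vantage Holdings Ltd, giving 78% + 22% = 100%.
By sibling attribution (R3), Tobias Bakker is treated as also owning Noor Bakker's interest in Oakhollow Realty LP, giving 28% + 54% = 82%.
By sibling attribution (R3), Tobias Bakker is treated as also owning Noor Bakker's interest in Cobalt Capital LLC, giving 20% + 13% = 33%.
Chain via Vantage Holdings Ltd (R2): 100% × 15% = 15% of Pinebrook Group plc.
Chain via Oakhollow Realty LP (R2): 82% × 32% = 26.24% of Pinebrook Group plc.
Chain via Cobalt Capital LLC (R2): 33% × 14% = 4.62% of Pinebrook Group plc.
Aggregating (R1): 15% + 26.24% + 4.62% = 45.86%.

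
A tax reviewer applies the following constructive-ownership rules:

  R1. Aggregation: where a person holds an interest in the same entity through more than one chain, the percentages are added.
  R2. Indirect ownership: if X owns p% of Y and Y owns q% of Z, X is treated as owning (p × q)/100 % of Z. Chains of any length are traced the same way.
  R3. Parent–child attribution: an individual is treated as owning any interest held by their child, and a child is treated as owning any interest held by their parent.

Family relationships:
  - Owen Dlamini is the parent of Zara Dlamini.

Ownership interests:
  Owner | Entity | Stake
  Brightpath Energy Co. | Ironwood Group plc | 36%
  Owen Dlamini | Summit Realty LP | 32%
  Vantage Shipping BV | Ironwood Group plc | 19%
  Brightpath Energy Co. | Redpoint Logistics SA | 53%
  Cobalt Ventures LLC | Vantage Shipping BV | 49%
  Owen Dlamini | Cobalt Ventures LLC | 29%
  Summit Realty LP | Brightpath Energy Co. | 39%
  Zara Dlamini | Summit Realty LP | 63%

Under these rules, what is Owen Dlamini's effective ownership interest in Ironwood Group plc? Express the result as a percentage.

By parent–child attribution (R3), Owen Dlamini is treated as also owning Zara Dlamini's interest in Summit Realty LP, giving 32% + 63% = 95%.
Chain via Cobalt Ventures LLC → Vantage Shipping BV (R2): 29% × 49% × 19% = 2.6999% of Ironwood Group plc.
Chain via Summit Realty LP → Brightpath Energy Co. (R2): 95% × 39% × 36% = 13.338% of Ironwood Group plc.
Aggregating (R1): 2.6999% + 13.338% = 16.0379%.

16.0379%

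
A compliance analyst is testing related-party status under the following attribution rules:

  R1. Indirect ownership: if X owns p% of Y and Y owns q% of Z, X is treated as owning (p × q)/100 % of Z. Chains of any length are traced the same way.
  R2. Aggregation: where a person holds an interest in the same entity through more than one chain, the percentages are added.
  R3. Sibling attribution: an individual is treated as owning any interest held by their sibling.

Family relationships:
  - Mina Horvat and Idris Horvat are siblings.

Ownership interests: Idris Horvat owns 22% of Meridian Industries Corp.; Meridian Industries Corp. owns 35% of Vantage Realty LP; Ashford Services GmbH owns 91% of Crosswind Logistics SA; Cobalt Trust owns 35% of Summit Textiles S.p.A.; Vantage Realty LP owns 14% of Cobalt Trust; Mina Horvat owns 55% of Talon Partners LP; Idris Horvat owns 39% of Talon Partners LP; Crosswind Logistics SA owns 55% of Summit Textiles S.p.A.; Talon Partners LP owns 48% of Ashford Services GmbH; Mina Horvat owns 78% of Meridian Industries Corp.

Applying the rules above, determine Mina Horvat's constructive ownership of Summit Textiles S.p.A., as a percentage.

By sibling attribution (R3), Mina Horvat is treated as also owning Idris Horvat's interest in Talon Partners LP, giving 55% + 39% = 94%.
By sibling attribution (R3), Mina Horvat is treated as also owning Idris Horvat's interest in Meridian Industries Corp, giving 78% + 22% = 100%.
Chain via Talon Partners LP → Ashford Services GmbH → Crosswind Logistics SA (R1): 94% × 48% × 91% × 55% = 22.58256% of Summit Textiles S.p.A.
Chain via Meridian Industries Corp. → Vantage Realty LP → Cobalt Trust (R1): 100% × 35% × 14% × 35% = 1.715% of Summit Textiles S.p.A.
Aggregating (R2): 22.58256% + 1.715% = 24.29756%.

24.29756%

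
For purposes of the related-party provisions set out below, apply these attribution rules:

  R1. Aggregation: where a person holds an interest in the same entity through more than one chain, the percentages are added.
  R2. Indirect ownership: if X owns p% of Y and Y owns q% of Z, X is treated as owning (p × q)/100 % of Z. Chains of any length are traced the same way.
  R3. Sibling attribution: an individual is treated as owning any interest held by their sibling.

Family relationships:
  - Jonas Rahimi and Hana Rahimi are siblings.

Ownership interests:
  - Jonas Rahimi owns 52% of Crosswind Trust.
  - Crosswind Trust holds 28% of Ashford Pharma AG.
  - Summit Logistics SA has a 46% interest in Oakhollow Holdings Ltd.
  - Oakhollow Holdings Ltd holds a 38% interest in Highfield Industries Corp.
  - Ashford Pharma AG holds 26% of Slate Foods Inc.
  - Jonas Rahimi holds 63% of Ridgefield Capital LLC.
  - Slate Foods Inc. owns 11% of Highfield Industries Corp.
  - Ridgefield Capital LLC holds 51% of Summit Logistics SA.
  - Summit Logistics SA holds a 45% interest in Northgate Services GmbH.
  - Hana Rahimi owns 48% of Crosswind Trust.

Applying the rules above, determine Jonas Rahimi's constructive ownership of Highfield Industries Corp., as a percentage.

By sibling attribution (R3), Jonas Rahimi is treated as also owning Hana Rahimi's interest in Crosswind Trust, giving 52% + 48% = 100%.
Chain via Ridgefield Capital LLC → Summit Logistics SA → Oakhollow Holdings Ltd (R2): 63% × 51% × 46% × 38% = 5.616324% of Highfield Industries Corp.
Chain via Crosswind Trust → Ashford Pharma AG → Slate Foods Inc. (R2): 100% × 28% × 26% × 11% = 0.8008% of Highfield Industries Corp.
Aggregating (R1): 5.616324% + 0.8008% = 6.417124%.

6.417124%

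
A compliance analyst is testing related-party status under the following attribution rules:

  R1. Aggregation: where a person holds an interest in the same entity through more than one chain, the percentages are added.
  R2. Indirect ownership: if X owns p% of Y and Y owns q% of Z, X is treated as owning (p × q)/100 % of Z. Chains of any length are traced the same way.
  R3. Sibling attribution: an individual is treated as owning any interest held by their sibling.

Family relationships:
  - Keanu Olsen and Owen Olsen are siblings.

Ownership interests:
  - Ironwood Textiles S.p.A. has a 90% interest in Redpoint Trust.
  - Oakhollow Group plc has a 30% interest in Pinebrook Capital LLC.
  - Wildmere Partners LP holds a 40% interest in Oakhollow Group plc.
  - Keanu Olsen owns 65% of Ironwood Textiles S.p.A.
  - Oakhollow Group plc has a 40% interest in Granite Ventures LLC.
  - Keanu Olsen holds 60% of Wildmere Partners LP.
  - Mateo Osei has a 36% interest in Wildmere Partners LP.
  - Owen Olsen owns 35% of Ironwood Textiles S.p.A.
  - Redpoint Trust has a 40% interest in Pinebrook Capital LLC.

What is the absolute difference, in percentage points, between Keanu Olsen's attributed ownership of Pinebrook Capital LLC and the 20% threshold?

By sibling attribution (R3), Keanu Olsen is treated as also owning Owen Olsen's interest in Ironwood Textiles S.p.A, giving 65% + 35% = 100%.
Chain via Ironwood Textiles S.p.A. → Redpoint Trust (R2): 100% × 90% × 40% = 36% of Pinebrook Capital LLC.
Chain via Wildmere Partners LP → Oakhollow Group plc (R2): 60% × 40% × 30% = 7.2% of Pinebrook Capital LLC.
Aggregating (R1): 36% + 7.2% = 43.2%.
43.2% exceeds the 20% threshold by 23.2 percentage points.

23.2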